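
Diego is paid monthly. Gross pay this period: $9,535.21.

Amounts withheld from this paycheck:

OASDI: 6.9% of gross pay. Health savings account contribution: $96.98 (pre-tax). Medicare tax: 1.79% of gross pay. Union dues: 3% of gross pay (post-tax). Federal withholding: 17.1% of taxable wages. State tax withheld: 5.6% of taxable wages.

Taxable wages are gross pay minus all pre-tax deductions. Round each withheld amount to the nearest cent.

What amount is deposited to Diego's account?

Health savings account contribution: $96.98
Taxable wages = $9,535.21 − $96.98 = $9,438.23
Federal withholding: $9,438.23 × 0.171 = $1,613.94
State tax withheld: $9,438.23 × 0.056 = $528.54
Medicare tax: $9,535.21 × 0.0179 = $170.68
OASDI: $9,535.21 × 0.069 = $657.93
Union dues: $9,535.21 × 0.03 = $286.06
Total deductions = $96.98 + $1,613.94 + $528.54 + $170.68 + $657.93 + $286.06 = $3,354.13
Net pay = $9,535.21 − $3,354.13 = $6,181.08

$6,181.08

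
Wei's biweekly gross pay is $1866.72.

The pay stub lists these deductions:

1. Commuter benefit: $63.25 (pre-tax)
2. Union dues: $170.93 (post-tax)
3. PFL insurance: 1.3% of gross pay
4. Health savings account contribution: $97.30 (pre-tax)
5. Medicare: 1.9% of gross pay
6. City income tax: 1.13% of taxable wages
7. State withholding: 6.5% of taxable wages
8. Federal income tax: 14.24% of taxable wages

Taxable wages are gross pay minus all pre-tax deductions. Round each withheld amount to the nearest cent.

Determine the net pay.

$1102.36

Health savings account contribution: $97.30
Commuter benefit: $63.25
Pre-tax total = $97.30 + $63.25 = $160.55
Taxable wages = $1866.72 − $160.55 = $1706.17
City income tax: $1706.17 × 0.0113 = $19.28
Federal income tax: $1706.17 × 0.1424 = $242.96
State withholding: $1706.17 × 0.065 = $110.90
Medicare: $1866.72 × 0.019 = $35.47
PFL insurance: $1866.72 × 0.013 = $24.27
Union dues: $170.93
Total deductions = $97.30 + $63.25 + $19.28 + $242.96 + $110.90 + $35.47 + $24.27 + $170.93 = $764.36
Net pay = $1866.72 − $764.36 = $1102.36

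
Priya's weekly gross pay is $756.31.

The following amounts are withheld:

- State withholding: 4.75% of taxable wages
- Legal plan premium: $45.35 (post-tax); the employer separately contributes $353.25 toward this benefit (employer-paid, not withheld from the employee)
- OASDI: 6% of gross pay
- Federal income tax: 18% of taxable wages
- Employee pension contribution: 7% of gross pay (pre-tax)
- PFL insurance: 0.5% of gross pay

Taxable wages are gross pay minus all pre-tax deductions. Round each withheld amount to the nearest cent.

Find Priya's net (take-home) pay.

$448.84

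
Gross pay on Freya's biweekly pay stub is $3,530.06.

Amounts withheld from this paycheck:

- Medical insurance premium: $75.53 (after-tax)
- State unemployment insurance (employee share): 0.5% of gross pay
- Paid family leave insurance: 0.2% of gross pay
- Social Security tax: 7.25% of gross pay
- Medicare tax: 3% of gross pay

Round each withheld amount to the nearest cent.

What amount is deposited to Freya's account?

$3,067.99

Paid family leave insurance: $3,530.06 × 0.002 = $7.06
Social Security tax: $3,530.06 × 0.0725 = $255.93
State unemployment insurance (employee share): $3,530.06 × 0.005 = $17.65
Medicare tax: $3,530.06 × 0.03 = $105.90
Medical insurance premium: $75.53
Total deductions = $7.06 + $255.93 + $17.65 + $105.90 + $75.53 = $462.07
Net pay = $3,530.06 − $462.07 = $3,067.99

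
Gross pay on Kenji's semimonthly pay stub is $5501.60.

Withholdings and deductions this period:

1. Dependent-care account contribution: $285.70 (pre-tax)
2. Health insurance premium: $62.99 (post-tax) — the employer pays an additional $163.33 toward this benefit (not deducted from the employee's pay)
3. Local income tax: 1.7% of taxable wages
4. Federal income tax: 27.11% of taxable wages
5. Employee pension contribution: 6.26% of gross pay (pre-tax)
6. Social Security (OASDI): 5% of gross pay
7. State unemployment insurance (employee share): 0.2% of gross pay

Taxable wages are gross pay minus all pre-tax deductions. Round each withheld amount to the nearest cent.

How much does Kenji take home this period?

$3118.95

Dependent-care account contribution: $285.70
Employee pension contribution: $5501.60 × 0.0626 = $344.40
Pre-tax total = $285.70 + $344.40 = $630.10
Taxable wages = $5501.60 − $630.10 = $4871.50
Federal income tax: $4871.50 × 0.2711 = $1320.66
Local income tax: $4871.50 × 0.017 = $82.82
Social Security (OASDI): $5501.60 × 0.05 = $275.08
State unemployment insurance (employee share): $5501.60 × 0.002 = $11.00
Health insurance premium: $62.99
(Employer's $163.33 toward health insurance premium is not withheld from the employee.)
Total deductions = $285.70 + $344.40 + $1320.66 + $82.82 + $275.08 + $11.00 + $62.99 = $2382.65
Net pay = $5501.60 − $2382.65 = $3118.95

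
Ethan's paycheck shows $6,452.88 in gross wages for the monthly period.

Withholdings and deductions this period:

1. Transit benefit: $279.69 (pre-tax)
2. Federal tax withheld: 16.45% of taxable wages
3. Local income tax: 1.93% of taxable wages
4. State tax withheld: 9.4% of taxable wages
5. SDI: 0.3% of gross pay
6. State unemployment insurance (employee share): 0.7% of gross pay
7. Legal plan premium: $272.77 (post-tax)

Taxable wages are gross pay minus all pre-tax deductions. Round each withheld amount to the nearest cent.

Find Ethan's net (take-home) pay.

Transit benefit: $279.69
Taxable wages = $6,452.88 − $279.69 = $6,173.19
State tax withheld: $6,173.19 × 0.094 = $580.28
Local income tax: $6,173.19 × 0.0193 = $119.14
Federal tax withheld: $6,173.19 × 0.1645 = $1,015.49
State unemployment insurance (employee share): $6,452.88 × 0.007 = $45.17
SDI: $6,452.88 × 0.003 = $19.36
Legal plan premium: $272.77
Total deductions = $279.69 + $580.28 + $119.14 + $1,015.49 + $45.17 + $19.36 + $272.77 = $2,331.90
Net pay = $6,452.88 − $2,331.90 = $4,120.98

$4,120.98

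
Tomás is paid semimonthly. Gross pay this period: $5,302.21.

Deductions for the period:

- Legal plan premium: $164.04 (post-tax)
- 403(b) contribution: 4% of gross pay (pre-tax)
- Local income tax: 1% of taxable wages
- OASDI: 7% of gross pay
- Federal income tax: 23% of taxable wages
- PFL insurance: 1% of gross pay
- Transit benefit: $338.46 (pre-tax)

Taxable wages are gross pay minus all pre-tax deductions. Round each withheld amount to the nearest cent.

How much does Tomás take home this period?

$3,023.05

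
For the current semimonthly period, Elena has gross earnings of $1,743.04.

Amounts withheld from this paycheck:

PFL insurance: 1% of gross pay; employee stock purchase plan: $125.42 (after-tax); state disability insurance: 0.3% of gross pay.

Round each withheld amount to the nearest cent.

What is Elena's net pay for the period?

State disability insurance: $1,743.04 × 0.003 = $5.23
PFL insurance: $1,743.04 × 0.01 = $17.43
Employee stock purchase plan: $125.42
Total deductions = $5.23 + $17.43 + $125.42 = $148.08
Net pay = $1,743.04 − $148.08 = $1,594.96

$1,594.96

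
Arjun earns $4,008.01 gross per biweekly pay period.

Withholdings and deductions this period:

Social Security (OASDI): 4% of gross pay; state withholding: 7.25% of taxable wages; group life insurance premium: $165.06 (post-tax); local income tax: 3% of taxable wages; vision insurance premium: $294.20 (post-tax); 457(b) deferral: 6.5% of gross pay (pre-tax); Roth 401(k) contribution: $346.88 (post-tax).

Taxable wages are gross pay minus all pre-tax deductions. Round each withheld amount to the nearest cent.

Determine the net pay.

$2,396.92

457(b) deferral: $4,008.01 × 0.065 = $260.52
Taxable wages = $4,008.01 − $260.52 = $3,747.49
Local income tax: $3,747.49 × 0.03 = $112.42
State withholding: $3,747.49 × 0.0725 = $271.69
Social Security (OASDI): $4,008.01 × 0.04 = $160.32
Vision insurance premium: $294.20
Group life insurance premium: $165.06
Roth 401(k) contribution: $346.88
Total deductions = $260.52 + $112.42 + $271.69 + $160.32 + $294.20 + $165.06 + $346.88 = $1,611.09
Net pay = $4,008.01 − $1,611.09 = $2,396.92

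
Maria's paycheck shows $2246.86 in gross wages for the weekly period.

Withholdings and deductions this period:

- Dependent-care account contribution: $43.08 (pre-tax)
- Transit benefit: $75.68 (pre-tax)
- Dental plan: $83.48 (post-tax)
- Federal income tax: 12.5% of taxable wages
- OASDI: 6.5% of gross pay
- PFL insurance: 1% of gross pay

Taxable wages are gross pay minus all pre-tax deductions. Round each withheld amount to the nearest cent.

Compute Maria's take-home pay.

Transit benefit: $75.68
Dependent-care account contribution: $43.08
Pre-tax total = $75.68 + $43.08 = $118.76
Taxable wages = $2246.86 − $118.76 = $2128.10
Federal income tax: $2128.10 × 0.125 = $266.01
OASDI: $2246.86 × 0.065 = $146.05
PFL insurance: $2246.86 × 0.01 = $22.47
Dental plan: $83.48
Total deductions = $75.68 + $43.08 + $266.01 + $146.05 + $22.47 + $83.48 = $636.77
Net pay = $2246.86 − $636.77 = $1610.09

$1610.09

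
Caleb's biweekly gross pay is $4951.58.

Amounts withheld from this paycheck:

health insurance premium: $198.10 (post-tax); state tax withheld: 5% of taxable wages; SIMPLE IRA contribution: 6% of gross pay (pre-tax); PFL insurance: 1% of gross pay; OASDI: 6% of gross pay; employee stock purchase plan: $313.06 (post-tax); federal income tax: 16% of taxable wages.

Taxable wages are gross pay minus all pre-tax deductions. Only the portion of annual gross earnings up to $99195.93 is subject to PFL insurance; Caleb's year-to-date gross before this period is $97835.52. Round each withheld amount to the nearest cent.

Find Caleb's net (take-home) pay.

$2855.20

SIMPLE IRA contribution: $4951.58 × 0.06 = $297.09
Taxable wages = $4951.58 − $297.09 = $4654.49
State tax withheld: $4654.49 × 0.05 = $232.72
Federal income tax: $4654.49 × 0.16 = $744.72
OASDI: $4951.58 × 0.06 = $297.09
PFL insurance: only $99195.93 − $97835.52 = $1360.41 of this check is subject → $1360.41 × 0.01 = $13.60
Health insurance premium: $198.10
Employee stock purchase plan: $313.06
Total deductions = $297.09 + $232.72 + $744.72 + $297.09 + $13.60 + $198.10 + $313.06 = $2096.38
Net pay = $4951.58 − $2096.38 = $2855.20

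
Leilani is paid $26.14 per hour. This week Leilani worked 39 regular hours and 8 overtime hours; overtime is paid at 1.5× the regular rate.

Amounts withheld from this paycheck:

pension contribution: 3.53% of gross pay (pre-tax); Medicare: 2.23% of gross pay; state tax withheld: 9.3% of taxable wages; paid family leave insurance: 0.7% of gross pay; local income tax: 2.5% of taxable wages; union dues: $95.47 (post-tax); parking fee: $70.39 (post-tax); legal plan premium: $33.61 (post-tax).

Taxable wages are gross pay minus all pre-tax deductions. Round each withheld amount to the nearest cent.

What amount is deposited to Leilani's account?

Regular pay: 39 × $26.14 = $1,019.46
Overtime pay: 8 × $26.14 × 1.5 = $313.68
Gross pay = $1,019.46 + $313.68 = $1,333.14
Pension contribution: $1,333.14 × 0.0353 = $47.06
Taxable wages = $1,333.14 − $47.06 = $1,286.08
State tax withheld: $1,286.08 × 0.093 = $119.61
Local income tax: $1,286.08 × 0.025 = $32.15
Paid family leave insurance: $1,333.14 × 0.007 = $9.33
Medicare: $1,333.14 × 0.0223 = $29.73
Parking fee: $70.39
Union dues: $95.47
Legal plan premium: $33.61
Total deductions = $47.06 + $119.61 + $32.15 + $9.33 + $29.73 + $70.39 + $95.47 + $33.61 = $437.35
Net pay = $1,333.14 − $437.35 = $895.79

$895.79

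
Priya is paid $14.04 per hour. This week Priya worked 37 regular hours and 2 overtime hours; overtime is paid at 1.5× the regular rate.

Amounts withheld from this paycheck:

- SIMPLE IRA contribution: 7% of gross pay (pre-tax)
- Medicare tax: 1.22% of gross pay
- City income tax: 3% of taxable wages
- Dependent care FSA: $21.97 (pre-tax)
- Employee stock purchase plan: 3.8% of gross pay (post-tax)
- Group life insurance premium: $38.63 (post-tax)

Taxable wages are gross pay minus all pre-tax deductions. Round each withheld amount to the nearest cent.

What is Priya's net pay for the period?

Regular pay: 37 × $14.04 = $519.48
Overtime pay: 2 × $14.04 × 1.5 = $42.12
Gross pay = $519.48 + $42.12 = $561.60
Dependent care FSA: $21.97
SIMPLE IRA contribution: $561.60 × 0.07 = $39.31
Pre-tax total = $21.97 + $39.31 = $61.28
Taxable wages = $561.60 − $61.28 = $500.32
City income tax: $500.32 × 0.03 = $15.01
Medicare tax: $561.60 × 0.0122 = $6.85
Group life insurance premium: $38.63
Employee stock purchase plan: $561.60 × 0.038 = $21.34
Total deductions = $21.97 + $39.31 + $15.01 + $6.85 + $38.63 + $21.34 = $143.11
Net pay = $561.60 − $143.11 = $418.49

$418.49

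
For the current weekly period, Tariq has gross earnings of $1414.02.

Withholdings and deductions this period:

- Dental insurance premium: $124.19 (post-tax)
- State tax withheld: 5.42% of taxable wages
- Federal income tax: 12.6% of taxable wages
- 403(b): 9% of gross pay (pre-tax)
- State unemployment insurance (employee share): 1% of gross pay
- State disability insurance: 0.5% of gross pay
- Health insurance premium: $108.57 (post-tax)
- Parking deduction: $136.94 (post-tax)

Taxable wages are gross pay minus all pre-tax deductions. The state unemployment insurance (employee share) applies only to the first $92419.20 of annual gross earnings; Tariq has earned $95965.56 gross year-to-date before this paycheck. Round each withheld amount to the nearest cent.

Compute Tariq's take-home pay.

$678.12

403(b): $1414.02 × 0.09 = $127.26
Taxable wages = $1414.02 − $127.26 = $1286.76
State tax withheld: $1286.76 × 0.0542 = $69.74
Federal income tax: $1286.76 × 0.126 = $162.13
State disability insurance: $1414.02 × 0.005 = $7.07
State unemployment insurance (employee share): annual cap $92419.20 already reached (YTD $95965.56), so $0.00
Dental insurance premium: $124.19
Parking deduction: $136.94
Health insurance premium: $108.57
Total deductions = $127.26 + $69.74 + $162.13 + $7.07 + $0.00 + $124.19 + $136.94 + $108.57 = $735.90
Net pay = $1414.02 − $735.90 = $678.12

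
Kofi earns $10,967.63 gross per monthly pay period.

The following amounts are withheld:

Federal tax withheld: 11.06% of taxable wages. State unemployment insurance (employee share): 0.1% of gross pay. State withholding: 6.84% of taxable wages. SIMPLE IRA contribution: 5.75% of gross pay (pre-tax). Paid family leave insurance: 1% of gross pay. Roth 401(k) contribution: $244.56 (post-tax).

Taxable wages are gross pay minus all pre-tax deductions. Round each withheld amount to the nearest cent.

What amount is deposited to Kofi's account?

$8,121.46

SIMPLE IRA contribution: $10,967.63 × 0.0575 = $630.64
Taxable wages = $10,967.63 − $630.64 = $10,336.99
Federal tax withheld: $10,336.99 × 0.1106 = $1,143.27
State withholding: $10,336.99 × 0.0684 = $707.05
State unemployment insurance (employee share): $10,967.63 × 0.001 = $10.97
Paid family leave insurance: $10,967.63 × 0.01 = $109.68
Roth 401(k) contribution: $244.56
Total deductions = $630.64 + $1,143.27 + $707.05 + $10.97 + $109.68 + $244.56 = $2,846.17
Net pay = $10,967.63 − $2,846.17 = $8,121.46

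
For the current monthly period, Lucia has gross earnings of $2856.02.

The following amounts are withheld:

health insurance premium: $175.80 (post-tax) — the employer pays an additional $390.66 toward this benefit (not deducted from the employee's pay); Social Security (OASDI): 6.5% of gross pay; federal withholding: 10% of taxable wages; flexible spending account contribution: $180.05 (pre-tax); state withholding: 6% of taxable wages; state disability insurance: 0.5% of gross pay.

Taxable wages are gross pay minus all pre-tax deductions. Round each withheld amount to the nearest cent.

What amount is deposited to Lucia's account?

Flexible spending account contribution: $180.05
Taxable wages = $2856.02 − $180.05 = $2675.97
Federal withholding: $2675.97 × 0.1 = $267.60
State withholding: $2675.97 × 0.06 = $160.56
State disability insurance: $2856.02 × 0.005 = $14.28
Social Security (OASDI): $2856.02 × 0.065 = $185.64
Health insurance premium: $175.80
(Employer's $390.66 toward health insurance premium is not withheld from the employee.)
Total deductions = $180.05 + $267.60 + $160.56 + $14.28 + $185.64 + $175.80 = $983.93
Net pay = $2856.02 − $983.93 = $1872.09

$1872.09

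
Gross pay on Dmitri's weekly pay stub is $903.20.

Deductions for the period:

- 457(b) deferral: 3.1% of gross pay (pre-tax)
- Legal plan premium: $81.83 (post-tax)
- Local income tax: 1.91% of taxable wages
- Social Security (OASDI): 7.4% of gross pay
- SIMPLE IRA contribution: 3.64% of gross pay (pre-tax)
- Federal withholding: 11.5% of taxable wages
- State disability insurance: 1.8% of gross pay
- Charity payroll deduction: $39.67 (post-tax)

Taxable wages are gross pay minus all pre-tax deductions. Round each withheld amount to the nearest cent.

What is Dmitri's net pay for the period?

$524.76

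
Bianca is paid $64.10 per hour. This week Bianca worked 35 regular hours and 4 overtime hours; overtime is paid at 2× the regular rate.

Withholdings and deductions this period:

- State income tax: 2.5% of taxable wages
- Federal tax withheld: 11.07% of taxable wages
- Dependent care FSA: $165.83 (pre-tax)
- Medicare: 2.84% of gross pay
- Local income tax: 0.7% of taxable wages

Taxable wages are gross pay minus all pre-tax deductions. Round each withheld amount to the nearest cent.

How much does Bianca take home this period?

$2,142.53

Regular pay: 35 × $64.10 = $2,243.50
Overtime pay: 4 × $64.10 × 2 = $512.80
Gross pay = $2,243.50 + $512.80 = $2,756.30
Dependent care FSA: $165.83
Taxable wages = $2,756.30 − $165.83 = $2,590.47
State income tax: $2,590.47 × 0.025 = $64.76
Federal tax withheld: $2,590.47 × 0.1107 = $286.77
Local income tax: $2,590.47 × 0.007 = $18.13
Medicare: $2,756.30 × 0.0284 = $78.28
Total deductions = $165.83 + $64.76 + $286.77 + $18.13 + $78.28 = $613.77
Net pay = $2,756.30 − $613.77 = $2,142.53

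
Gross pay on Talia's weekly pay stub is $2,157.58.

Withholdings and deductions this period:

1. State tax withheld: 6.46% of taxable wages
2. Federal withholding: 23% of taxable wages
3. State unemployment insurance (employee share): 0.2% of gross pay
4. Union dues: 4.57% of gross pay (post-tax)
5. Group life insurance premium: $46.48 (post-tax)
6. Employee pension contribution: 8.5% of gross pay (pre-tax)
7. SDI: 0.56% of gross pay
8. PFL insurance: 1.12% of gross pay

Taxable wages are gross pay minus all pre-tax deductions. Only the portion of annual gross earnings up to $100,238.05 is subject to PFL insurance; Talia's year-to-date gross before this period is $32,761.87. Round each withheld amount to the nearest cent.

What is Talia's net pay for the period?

Employee pension contribution: $2,157.58 × 0.085 = $183.39
Taxable wages = $2,157.58 − $183.39 = $1,974.19
Federal withholding: $1,974.19 × 0.23 = $454.06
State tax withheld: $1,974.19 × 0.0646 = $127.53
State unemployment insurance (employee share): $2,157.58 × 0.002 = $4.32
PFL insurance: cap not yet reached, full $2,157.58 is subject → $2,157.58 × 0.0112 = $24.16
SDI: $2,157.58 × 0.0056 = $12.08
Group life insurance premium: $46.48
Union dues: $2,157.58 × 0.0457 = $98.60
Total deductions = $183.39 + $454.06 + $127.53 + $4.32 + $24.16 + $12.08 + $46.48 + $98.60 = $950.62
Net pay = $2,157.58 − $950.62 = $1,206.96

$1,206.96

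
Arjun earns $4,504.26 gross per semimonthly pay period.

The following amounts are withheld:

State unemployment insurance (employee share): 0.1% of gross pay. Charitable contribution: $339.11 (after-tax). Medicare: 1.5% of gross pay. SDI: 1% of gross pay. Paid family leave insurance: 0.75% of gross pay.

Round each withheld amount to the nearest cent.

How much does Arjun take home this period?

Paid family leave insurance: $4,504.26 × 0.0075 = $33.78
State unemployment insurance (employee share): $4,504.26 × 0.001 = $4.50
Medicare: $4,504.26 × 0.015 = $67.56
SDI: $4,504.26 × 0.01 = $45.04
Charitable contribution: $339.11
Total deductions = $33.78 + $4.50 + $67.56 + $45.04 + $339.11 = $489.99
Net pay = $4,504.26 − $489.99 = $4,014.27

$4,014.27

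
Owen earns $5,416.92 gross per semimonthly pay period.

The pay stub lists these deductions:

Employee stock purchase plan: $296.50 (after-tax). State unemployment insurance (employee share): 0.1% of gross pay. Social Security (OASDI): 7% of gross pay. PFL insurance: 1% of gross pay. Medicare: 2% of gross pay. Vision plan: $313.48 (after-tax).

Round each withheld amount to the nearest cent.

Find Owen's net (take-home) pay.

$4,259.83

Social Security (OASDI): $5,416.92 × 0.07 = $379.18
State unemployment insurance (employee share): $5,416.92 × 0.001 = $5.42
PFL insurance: $5,416.92 × 0.01 = $54.17
Medicare: $5,416.92 × 0.02 = $108.34
Employee stock purchase plan: $296.50
Vision plan: $313.48
Total deductions = $379.18 + $5.42 + $54.17 + $108.34 + $296.50 + $313.48 = $1,157.09
Net pay = $5,416.92 − $1,157.09 = $4,259.83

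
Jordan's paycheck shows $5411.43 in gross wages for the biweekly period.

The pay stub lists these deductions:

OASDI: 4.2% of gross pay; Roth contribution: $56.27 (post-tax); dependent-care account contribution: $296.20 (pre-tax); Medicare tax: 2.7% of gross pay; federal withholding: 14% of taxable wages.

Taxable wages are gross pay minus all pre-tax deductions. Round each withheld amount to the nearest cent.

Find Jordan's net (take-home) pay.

$3969.44

Dependent-care account contribution: $296.20
Taxable wages = $5411.43 − $296.20 = $5115.23
Federal withholding: $5115.23 × 0.14 = $716.13
Medicare tax: $5411.43 × 0.027 = $146.11
OASDI: $5411.43 × 0.042 = $227.28
Roth contribution: $56.27
Total deductions = $296.20 + $716.13 + $146.11 + $227.28 + $56.27 = $1441.99
Net pay = $5411.43 − $1441.99 = $3969.44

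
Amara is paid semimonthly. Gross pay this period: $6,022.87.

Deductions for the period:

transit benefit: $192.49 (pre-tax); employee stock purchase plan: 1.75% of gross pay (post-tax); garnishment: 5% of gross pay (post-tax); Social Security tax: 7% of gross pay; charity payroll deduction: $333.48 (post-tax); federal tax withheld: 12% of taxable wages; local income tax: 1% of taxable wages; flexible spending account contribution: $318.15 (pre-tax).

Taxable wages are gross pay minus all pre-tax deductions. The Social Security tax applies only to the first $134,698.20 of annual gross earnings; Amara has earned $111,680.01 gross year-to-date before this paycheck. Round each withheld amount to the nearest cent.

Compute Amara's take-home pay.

Flexible spending account contribution: $318.15
Transit benefit: $192.49
Pre-tax total = $318.15 + $192.49 = $510.64
Taxable wages = $6,022.87 − $510.64 = $5,512.23
Federal tax withheld: $5,512.23 × 0.12 = $661.47
Local income tax: $5,512.23 × 0.01 = $55.12
Social Security tax: cap not yet reached, full $6,022.87 is subject → $6,022.87 × 0.07 = $421.60
Garnishment: $6,022.87 × 0.05 = $301.14
Charity payroll deduction: $333.48
Employee stock purchase plan: $6,022.87 × 0.0175 = $105.40
Total deductions = $318.15 + $192.49 + $661.47 + $55.12 + $421.60 + $301.14 + $333.48 + $105.40 = $2,388.85
Net pay = $6,022.87 − $2,388.85 = $3,634.02

$3,634.02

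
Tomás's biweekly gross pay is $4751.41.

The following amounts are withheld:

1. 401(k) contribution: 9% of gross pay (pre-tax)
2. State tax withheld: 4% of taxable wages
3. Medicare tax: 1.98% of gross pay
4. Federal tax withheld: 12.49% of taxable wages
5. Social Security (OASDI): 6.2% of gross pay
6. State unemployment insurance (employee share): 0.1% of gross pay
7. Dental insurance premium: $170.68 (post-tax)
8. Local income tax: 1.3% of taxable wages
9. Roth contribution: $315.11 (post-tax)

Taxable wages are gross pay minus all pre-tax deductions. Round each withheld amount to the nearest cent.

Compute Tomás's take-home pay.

$2675.37

401(k) contribution: $4751.41 × 0.09 = $427.63
Taxable wages = $4751.41 − $427.63 = $4323.78
Federal tax withheld: $4323.78 × 0.1249 = $540.04
State tax withheld: $4323.78 × 0.04 = $172.95
Local income tax: $4323.78 × 0.013 = $56.21
Medicare tax: $4751.41 × 0.0198 = $94.08
State unemployment insurance (employee share): $4751.41 × 0.001 = $4.75
Social Security (OASDI): $4751.41 × 0.062 = $294.59
Roth contribution: $315.11
Dental insurance premium: $170.68
Total deductions = $427.63 + $540.04 + $172.95 + $56.21 + $94.08 + $4.75 + $294.59 + $315.11 + $170.68 = $2076.04
Net pay = $4751.41 − $2076.04 = $2675.37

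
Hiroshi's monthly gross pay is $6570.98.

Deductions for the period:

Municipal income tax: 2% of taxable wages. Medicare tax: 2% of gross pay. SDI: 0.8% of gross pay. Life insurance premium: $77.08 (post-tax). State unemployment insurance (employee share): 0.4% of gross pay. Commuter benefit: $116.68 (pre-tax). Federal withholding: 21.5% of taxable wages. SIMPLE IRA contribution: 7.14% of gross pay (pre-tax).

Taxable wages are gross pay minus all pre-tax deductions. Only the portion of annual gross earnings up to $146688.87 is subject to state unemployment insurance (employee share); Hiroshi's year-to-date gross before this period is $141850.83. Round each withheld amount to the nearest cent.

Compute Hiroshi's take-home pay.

$4298.21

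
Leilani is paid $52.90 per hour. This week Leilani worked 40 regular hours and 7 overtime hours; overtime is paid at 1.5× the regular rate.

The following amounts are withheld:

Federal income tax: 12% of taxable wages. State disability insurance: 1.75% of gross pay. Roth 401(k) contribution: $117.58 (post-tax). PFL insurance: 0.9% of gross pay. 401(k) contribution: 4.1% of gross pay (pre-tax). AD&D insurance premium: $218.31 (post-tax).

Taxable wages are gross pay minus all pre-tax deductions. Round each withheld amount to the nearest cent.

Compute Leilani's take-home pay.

$1,847.81

Regular pay: 40 × $52.90 = $2,116.00
Overtime pay: 7 × $52.90 × 1.5 = $555.45
Gross pay = $2,116.00 + $555.45 = $2,671.45
401(k) contribution: $2,671.45 × 0.041 = $109.53
Taxable wages = $2,671.45 − $109.53 = $2,561.92
Federal income tax: $2,561.92 × 0.12 = $307.43
PFL insurance: $2,671.45 × 0.009 = $24.04
State disability insurance: $2,671.45 × 0.0175 = $46.75
AD&D insurance premium: $218.31
Roth 401(k) contribution: $117.58
Total deductions = $109.53 + $307.43 + $24.04 + $46.75 + $218.31 + $117.58 = $823.64
Net pay = $2,671.45 − $823.64 = $1,847.81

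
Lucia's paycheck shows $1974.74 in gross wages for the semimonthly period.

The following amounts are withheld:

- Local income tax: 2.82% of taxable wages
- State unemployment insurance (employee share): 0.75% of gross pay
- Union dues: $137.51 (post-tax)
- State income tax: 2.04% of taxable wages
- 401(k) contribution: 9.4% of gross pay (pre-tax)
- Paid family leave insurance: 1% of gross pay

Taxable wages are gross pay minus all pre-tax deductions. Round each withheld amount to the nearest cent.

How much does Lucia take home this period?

401(k) contribution: $1974.74 × 0.094 = $185.63
Taxable wages = $1974.74 − $185.63 = $1789.11
Local income tax: $1789.11 × 0.0282 = $50.45
State income tax: $1789.11 × 0.0204 = $36.50
State unemployment insurance (employee share): $1974.74 × 0.0075 = $14.81
Paid family leave insurance: $1974.74 × 0.01 = $19.75
Union dues: $137.51
Total deductions = $185.63 + $50.45 + $36.50 + $14.81 + $19.75 + $137.51 = $444.65
Net pay = $1974.74 − $444.65 = $1530.09

$1530.09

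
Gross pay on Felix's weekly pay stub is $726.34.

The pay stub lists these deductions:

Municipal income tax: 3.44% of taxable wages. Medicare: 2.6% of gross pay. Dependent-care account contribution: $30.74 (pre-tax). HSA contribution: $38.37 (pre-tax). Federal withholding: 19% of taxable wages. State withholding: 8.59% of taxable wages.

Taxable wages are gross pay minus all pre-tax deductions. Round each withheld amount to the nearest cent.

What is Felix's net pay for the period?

$434.41

Dependent-care account contribution: $30.74
HSA contribution: $38.37
Pre-tax total = $30.74 + $38.37 = $69.11
Taxable wages = $726.34 − $69.11 = $657.23
State withholding: $657.23 × 0.0859 = $56.46
Municipal income tax: $657.23 × 0.0344 = $22.61
Federal withholding: $657.23 × 0.19 = $124.87
Medicare: $726.34 × 0.026 = $18.88
Total deductions = $30.74 + $38.37 + $56.46 + $22.61 + $124.87 + $18.88 = $291.93
Net pay = $726.34 − $291.93 = $434.41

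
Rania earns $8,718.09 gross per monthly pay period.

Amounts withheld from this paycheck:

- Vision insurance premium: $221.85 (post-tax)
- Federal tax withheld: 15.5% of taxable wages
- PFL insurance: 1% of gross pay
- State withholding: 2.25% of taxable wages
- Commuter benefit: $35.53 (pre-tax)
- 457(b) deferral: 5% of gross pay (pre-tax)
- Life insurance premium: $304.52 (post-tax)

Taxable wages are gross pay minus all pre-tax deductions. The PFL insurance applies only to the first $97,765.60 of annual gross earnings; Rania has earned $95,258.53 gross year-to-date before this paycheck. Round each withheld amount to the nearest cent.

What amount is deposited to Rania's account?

$6,231.44

Commuter benefit: $35.53
457(b) deferral: $8,718.09 × 0.05 = $435.90
Pre-tax total = $35.53 + $435.90 = $471.43
Taxable wages = $8,718.09 − $471.43 = $8,246.66
Federal tax withheld: $8,246.66 × 0.155 = $1,278.23
State withholding: $8,246.66 × 0.0225 = $185.55
PFL insurance: only $97,765.60 − $95,258.53 = $2,507.07 of this check is subject → $2,507.07 × 0.01 = $25.07
Vision insurance premium: $221.85
Life insurance premium: $304.52
Total deductions = $35.53 + $435.90 + $1,278.23 + $185.55 + $25.07 + $221.85 + $304.52 = $2,486.65
Net pay = $8,718.09 − $2,486.65 = $6,231.44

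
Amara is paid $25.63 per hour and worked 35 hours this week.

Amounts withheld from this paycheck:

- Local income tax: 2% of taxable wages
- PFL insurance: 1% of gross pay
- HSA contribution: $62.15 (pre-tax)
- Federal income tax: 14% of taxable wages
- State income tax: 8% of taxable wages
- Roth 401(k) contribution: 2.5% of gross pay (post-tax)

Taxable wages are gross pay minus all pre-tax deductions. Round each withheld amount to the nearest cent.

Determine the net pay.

Gross pay: 35 × $25.63 = $897.05
HSA contribution: $62.15
Taxable wages = $897.05 − $62.15 = $834.90
Local income tax: $834.90 × 0.02 = $16.70
Federal income tax: $834.90 × 0.14 = $116.89
State income tax: $834.90 × 0.08 = $66.79
PFL insurance: $897.05 × 0.01 = $8.97
Roth 401(k) contribution: $897.05 × 0.025 = $22.43
Total deductions = $62.15 + $16.70 + $116.89 + $66.79 + $8.97 + $22.43 = $293.93
Net pay = $897.05 − $293.93 = $603.12

$603.12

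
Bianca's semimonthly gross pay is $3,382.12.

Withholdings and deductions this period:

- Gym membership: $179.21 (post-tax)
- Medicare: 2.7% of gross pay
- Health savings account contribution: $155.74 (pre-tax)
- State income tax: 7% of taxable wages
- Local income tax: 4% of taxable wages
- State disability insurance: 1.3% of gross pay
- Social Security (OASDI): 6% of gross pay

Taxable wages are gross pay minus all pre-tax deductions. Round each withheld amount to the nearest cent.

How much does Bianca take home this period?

$2,354.04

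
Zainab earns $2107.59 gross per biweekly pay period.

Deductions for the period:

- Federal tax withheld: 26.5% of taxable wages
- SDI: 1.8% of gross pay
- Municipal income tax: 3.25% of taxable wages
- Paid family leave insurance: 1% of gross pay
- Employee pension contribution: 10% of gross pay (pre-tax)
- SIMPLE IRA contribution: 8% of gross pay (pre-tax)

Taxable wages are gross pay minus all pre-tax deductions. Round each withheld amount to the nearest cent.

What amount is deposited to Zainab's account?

$1155.05

SIMPLE IRA contribution: $2107.59 × 0.08 = $168.61
Employee pension contribution: $2107.59 × 0.1 = $210.76
Pre-tax total = $168.61 + $210.76 = $379.37
Taxable wages = $2107.59 − $379.37 = $1728.22
Federal tax withheld: $1728.22 × 0.265 = $457.98
Municipal income tax: $1728.22 × 0.0325 = $56.17
SDI: $2107.59 × 0.018 = $37.94
Paid family leave insurance: $2107.59 × 0.01 = $21.08
Total deductions = $168.61 + $210.76 + $457.98 + $56.17 + $37.94 + $21.08 = $952.54
Net pay = $2107.59 − $952.54 = $1155.05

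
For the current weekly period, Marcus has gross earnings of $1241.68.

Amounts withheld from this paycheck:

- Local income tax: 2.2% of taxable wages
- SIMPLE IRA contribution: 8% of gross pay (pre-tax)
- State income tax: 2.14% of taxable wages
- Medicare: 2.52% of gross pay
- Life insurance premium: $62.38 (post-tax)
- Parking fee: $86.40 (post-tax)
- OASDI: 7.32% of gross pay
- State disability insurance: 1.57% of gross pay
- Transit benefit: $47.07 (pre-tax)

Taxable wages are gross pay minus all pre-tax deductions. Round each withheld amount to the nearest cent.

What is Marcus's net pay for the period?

$757.29

SIMPLE IRA contribution: $1241.68 × 0.08 = $99.33
Transit benefit: $47.07
Pre-tax total = $99.33 + $47.07 = $146.40
Taxable wages = $1241.68 − $146.40 = $1095.28
State income tax: $1095.28 × 0.0214 = $23.44
Local income tax: $1095.28 × 0.022 = $24.10
OASDI: $1241.68 × 0.0732 = $90.89
State disability insurance: $1241.68 × 0.0157 = $19.49
Medicare: $1241.68 × 0.0252 = $31.29
Parking fee: $86.40
Life insurance premium: $62.38
Total deductions = $99.33 + $47.07 + $23.44 + $24.10 + $90.89 + $19.49 + $31.29 + $86.40 + $62.38 = $484.39
Net pay = $1241.68 − $484.39 = $757.29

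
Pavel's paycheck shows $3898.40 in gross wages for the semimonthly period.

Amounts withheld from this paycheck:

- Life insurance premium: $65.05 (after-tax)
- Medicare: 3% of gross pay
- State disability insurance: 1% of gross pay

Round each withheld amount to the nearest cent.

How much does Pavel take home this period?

Medicare: $3898.40 × 0.03 = $116.95
State disability insurance: $3898.40 × 0.01 = $38.98
Life insurance premium: $65.05
Total deductions = $116.95 + $38.98 + $65.05 = $220.98
Net pay = $3898.40 − $220.98 = $3677.42

$3677.42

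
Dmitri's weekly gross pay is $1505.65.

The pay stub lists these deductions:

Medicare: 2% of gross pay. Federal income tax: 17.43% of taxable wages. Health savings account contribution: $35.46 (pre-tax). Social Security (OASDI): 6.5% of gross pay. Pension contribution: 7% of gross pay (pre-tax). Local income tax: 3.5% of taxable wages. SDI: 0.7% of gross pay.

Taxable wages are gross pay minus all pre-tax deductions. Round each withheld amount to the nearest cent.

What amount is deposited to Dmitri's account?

Health savings account contribution: $35.46
Pension contribution: $1505.65 × 0.07 = $105.40
Pre-tax total = $35.46 + $105.40 = $140.86
Taxable wages = $1505.65 − $140.86 = $1364.79
Federal income tax: $1364.79 × 0.1743 = $237.88
Local income tax: $1364.79 × 0.035 = $47.77
Social Security (OASDI): $1505.65 × 0.065 = $97.87
SDI: $1505.65 × 0.007 = $10.54
Medicare: $1505.65 × 0.02 = $30.11
Total deductions = $35.46 + $105.40 + $237.88 + $47.77 + $97.87 + $10.54 + $30.11 = $565.03
Net pay = $1505.65 − $565.03 = $940.62

$940.62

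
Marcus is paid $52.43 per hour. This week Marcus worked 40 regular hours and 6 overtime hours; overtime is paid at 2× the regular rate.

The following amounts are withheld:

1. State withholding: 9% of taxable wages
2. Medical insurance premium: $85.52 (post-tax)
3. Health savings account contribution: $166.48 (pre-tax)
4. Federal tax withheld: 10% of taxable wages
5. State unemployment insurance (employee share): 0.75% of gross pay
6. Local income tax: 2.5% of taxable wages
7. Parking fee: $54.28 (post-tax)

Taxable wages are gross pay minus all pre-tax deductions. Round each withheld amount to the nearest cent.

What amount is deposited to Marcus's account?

Regular pay: 40 × $52.43 = $2,097.20
Overtime pay: 6 × $52.43 × 2 = $629.16
Gross pay = $2,097.20 + $629.16 = $2,726.36
Health savings account contribution: $166.48
Taxable wages = $2,726.36 − $166.48 = $2,559.88
Federal tax withheld: $2,559.88 × 0.1 = $255.99
Local income tax: $2,559.88 × 0.025 = $64.00
State withholding: $2,559.88 × 0.09 = $230.39
State unemployment insurance (employee share): $2,726.36 × 0.0075 = $20.45
Medical insurance premium: $85.52
Parking fee: $54.28
Total deductions = $166.48 + $255.99 + $64.00 + $230.39 + $20.45 + $85.52 + $54.28 = $877.11
Net pay = $2,726.36 − $877.11 = $1,849.25

$1,849.25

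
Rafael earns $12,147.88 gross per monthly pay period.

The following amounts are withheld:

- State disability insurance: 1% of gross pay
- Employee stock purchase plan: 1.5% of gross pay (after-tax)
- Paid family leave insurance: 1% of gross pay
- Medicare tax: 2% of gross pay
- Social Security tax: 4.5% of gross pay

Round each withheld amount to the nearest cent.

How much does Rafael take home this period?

State disability insurance: $12,147.88 × 0.01 = $121.48
Social Security tax: $12,147.88 × 0.045 = $546.65
Paid family leave insurance: $12,147.88 × 0.01 = $121.48
Medicare tax: $12,147.88 × 0.02 = $242.96
Employee stock purchase plan: $12,147.88 × 0.015 = $182.22
Total deductions = $121.48 + $546.65 + $121.48 + $242.96 + $182.22 = $1,214.79
Net pay = $12,147.88 − $1,214.79 = $10,933.09

$10,933.09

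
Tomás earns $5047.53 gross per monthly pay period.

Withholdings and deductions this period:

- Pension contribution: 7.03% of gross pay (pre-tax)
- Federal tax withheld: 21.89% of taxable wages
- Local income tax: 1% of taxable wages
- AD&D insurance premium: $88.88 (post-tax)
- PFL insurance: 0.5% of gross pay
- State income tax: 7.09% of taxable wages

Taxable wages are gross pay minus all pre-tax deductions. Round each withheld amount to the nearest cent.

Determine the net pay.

Pension contribution: $5047.53 × 0.0703 = $354.84
Taxable wages = $5047.53 − $354.84 = $4692.69
Local income tax: $4692.69 × 0.01 = $46.93
State income tax: $4692.69 × 0.0709 = $332.71
Federal tax withheld: $4692.69 × 0.2189 = $1027.23
PFL insurance: $5047.53 × 0.005 = $25.24
AD&D insurance premium: $88.88
Total deductions = $354.84 + $46.93 + $332.71 + $1027.23 + $25.24 + $88.88 = $1875.83
Net pay = $5047.53 − $1875.83 = $3171.70

$3171.70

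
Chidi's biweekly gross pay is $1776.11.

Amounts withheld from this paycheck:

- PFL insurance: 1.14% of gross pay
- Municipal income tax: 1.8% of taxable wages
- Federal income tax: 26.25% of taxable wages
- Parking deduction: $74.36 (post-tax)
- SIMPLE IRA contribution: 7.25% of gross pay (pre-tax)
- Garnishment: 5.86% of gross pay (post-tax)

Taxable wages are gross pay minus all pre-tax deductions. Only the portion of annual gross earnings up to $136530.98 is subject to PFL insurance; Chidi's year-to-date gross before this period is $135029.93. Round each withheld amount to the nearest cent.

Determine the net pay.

SIMPLE IRA contribution: $1776.11 × 0.0725 = $128.77
Taxable wages = $1776.11 − $128.77 = $1647.34
Municipal income tax: $1647.34 × 0.018 = $29.65
Federal income tax: $1647.34 × 0.2625 = $432.43
PFL insurance: only $136530.98 − $135029.93 = $1501.05 of this check is subject → $1501.05 × 0.0114 = $17.11
Parking deduction: $74.36
Garnishment: $1776.11 × 0.0586 = $104.08
Total deductions = $128.77 + $29.65 + $432.43 + $17.11 + $74.36 + $104.08 = $786.40
Net pay = $1776.11 − $786.40 = $989.71

$989.71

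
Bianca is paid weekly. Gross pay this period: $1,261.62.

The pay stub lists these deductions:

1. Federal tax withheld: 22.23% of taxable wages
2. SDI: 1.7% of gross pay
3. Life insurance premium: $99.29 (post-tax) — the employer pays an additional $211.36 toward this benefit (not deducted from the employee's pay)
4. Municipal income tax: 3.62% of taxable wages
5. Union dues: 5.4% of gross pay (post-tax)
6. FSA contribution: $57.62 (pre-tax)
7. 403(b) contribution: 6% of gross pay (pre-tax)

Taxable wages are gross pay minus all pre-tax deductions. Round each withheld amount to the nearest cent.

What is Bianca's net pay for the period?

$647.77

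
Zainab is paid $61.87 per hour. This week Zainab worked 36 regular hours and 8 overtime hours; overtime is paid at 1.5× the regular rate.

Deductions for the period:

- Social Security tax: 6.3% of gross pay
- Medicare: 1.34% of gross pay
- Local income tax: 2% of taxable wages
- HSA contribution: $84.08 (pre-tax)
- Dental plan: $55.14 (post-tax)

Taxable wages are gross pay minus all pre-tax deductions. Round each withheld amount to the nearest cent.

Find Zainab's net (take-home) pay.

$2,545.95

Regular pay: 36 × $61.87 = $2,227.32
Overtime pay: 8 × $61.87 × 1.5 = $742.44
Gross pay = $2,227.32 + $742.44 = $2,969.76
HSA contribution: $84.08
Taxable wages = $2,969.76 − $84.08 = $2,885.68
Local income tax: $2,885.68 × 0.02 = $57.71
Medicare: $2,969.76 × 0.0134 = $39.79
Social Security tax: $2,969.76 × 0.063 = $187.09
Dental plan: $55.14
Total deductions = $84.08 + $57.71 + $39.79 + $187.09 + $55.14 = $423.81
Net pay = $2,969.76 − $423.81 = $2,545.95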